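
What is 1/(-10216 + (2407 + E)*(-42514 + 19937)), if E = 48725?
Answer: -1/1154417380 ≈ -8.6624e-10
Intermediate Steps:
1/(-10216 + (2407 + E)*(-42514 + 19937)) = 1/(-10216 + (2407 + 48725)*(-42514 + 19937)) = 1/(-10216 + 51132*(-22577)) = 1/(-10216 - 1154407164) = 1/(-1154417380) = -1/1154417380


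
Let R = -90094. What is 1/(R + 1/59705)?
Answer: -59705/5379062269 ≈ -1.1100e-5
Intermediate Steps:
1/(R + 1/59705) = 1/(-90094 + 1/59705) = 1/(-5379062269/59705) = -59705/5379062269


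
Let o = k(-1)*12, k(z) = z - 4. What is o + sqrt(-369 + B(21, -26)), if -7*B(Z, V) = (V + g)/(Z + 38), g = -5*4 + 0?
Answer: -60 + I*sqrt(62920963)/413 ≈ -60.0 + 19.206*I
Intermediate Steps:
g = -20 (g = -20 + 0 = -20)
B(Z, V) = -(-20 + V)/(7*(38 + Z)) (B(Z, V) = -(V - 20)/(7*(Z + 38)) = -(-20 + V)/(7*(38 + Z)))
k(z) = -4 + z
o = -60 (o = (-4 - 1)*12 = -5*12 = -60)
o + sqrt(-369 + B(21, -26)) = -60 + sqrt(-369 + (20 - 1*(-26))/(7*(38 + 21))) = -60 + sqrt(-369 + (1/7)*(20 + 26)/59) = -60 + sqrt(-369 + (1/7)*(1/59)*46) = -60 + sqrt(-369 + 46/413) = -60 + sqrt(-152351/413) = -60 + I*sqrt(62920963)/413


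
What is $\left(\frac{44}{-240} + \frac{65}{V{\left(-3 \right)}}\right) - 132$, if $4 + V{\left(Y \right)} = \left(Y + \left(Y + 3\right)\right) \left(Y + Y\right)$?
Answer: $- \frac{53567}{420} \approx -127.54$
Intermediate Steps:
$V{\left(Y \right)} = -4 + 2 Y \left(3 + 2 Y\right)$ ($V{\left(Y \right)} = -4 + \left(Y + \left(Y + 3\right)\right) \left(Y + Y\right) = -4 + \left(Y + \left(3 + Y\right)\right) 2 Y = -4 + \left(3 + 2 Y\right) 2 Y = -4 + 2 Y \left(3 + 2 Y\right)$)
$\left(\frac{44}{-240} + \frac{65}{V{\left(-3 \right)}}\right) - 132 = \left(\frac{44}{-240} + \frac{65}{-4 + 4 \left(-3\right)^{2} + 6 \left(-3\right)}\right) - 132 = \left(44 \left(- \frac{1}{240}\right) + \frac{65}{-4 + 4 \cdot 9 - 18}\right) - 132 = \left(- \frac{11}{60} + \frac{65}{-4 + 36 - 18}\right) - 132 = \left(- \frac{11}{60} + \frac{65}{14}\right) - 132 = \frac{1873}{420} - 132 = - \frac{53567}{420}$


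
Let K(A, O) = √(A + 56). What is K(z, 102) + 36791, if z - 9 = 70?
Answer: 36791 + 3*√15 ≈ 36803.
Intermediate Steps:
z = 79 (z = 9 + 70 = 79)
K(A, O) = √(56 + A)
K(z, 102) + 36791 = √(56 + 79) + 36791 = √135 + 36791 = 3*√15 + 36791 = 36791 + 3*√15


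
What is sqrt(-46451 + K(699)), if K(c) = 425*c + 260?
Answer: 6*sqrt(6969) ≈ 500.88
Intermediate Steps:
K(c) = 260 + 425*c
sqrt(-46451 + K(699)) = sqrt(-46451 + (260 + 425*699)) = sqrt(-46451 + (260 + 297075)) = sqrt(-46451 + 297335) = sqrt(250884) = 6*sqrt(6969)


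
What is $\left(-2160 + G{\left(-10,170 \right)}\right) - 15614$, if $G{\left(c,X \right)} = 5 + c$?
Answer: $-17779$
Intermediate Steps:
$\left(-2160 + G{\left(-10,170 \right)}\right) - 15614 = \left(-2160 + \left(5 - 10\right)\right) - 15614 = \left(-2160 - 5\right) - 15614 = -2165 - 15614 = -17779$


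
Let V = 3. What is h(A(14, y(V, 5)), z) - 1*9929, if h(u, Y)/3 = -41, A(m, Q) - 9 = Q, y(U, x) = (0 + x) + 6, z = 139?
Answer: -10052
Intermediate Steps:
y(U, x) = 6 + x (y(U, x) = x + 6 = 6 + x)
A(m, Q) = 9 + Q
h(u, Y) = -123 (h(u, Y) = 3*(-41) = -123)
h(A(14, y(V, 5)), z) - 1*9929 = -123 - 1*9929 = -123 - 9929 = -10052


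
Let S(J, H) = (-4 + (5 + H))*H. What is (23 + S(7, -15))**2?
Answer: 54289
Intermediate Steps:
S(J, H) = H*(1 + H) (S(J, H) = (1 + H)*H = H*(1 + H))
(23 + S(7, -15))**2 = (23 - 15*(1 - 15))**2 = (23 - 15*(-14))**2 = (23 + 210)**2 = 233**2 = 54289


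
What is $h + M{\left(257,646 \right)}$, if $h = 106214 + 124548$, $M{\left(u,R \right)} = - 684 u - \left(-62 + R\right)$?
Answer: $54390$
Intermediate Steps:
$M{\left(u,R \right)} = 62 - R - 684 u$
$h = 230762$
$h + M{\left(257,646 \right)} = 230762 - 176372 = 54390$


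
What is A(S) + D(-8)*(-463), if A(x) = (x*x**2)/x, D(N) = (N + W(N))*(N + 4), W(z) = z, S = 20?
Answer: -29232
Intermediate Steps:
D(N) = 2*N*(4 + N) (D(N) = (N + N)*(N + 4) = (2*N)*(4 + N) = 2*N*(4 + N))
A(x) = x**2 (A(x) = x**3/x = x**2)
A(S) + D(-8)*(-463) = 20**2 + (2*(-8)*(4 - 8))*(-463) = 400 + (2*(-8)*(-4))*(-463) = 400 + 64*(-463) = 400 - 29632 = -29232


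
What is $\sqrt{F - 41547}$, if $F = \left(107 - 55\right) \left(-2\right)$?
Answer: $i \sqrt{41651} \approx 204.09 i$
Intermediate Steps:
$F = -104$ ($F = \left(107 - 55\right) \left(-2\right) = 52 \left(-2\right) = -104$)
$\sqrt{F - 41547} = \sqrt{-104 - 41547} = \sqrt{-41651} = i \sqrt{41651}$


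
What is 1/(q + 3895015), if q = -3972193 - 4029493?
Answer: -1/4106671 ≈ -2.4351e-7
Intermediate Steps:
q = -8001686
1/(q + 3895015) = 1/(-8001686 + 3895015) = 1/(-4106671) = -1/4106671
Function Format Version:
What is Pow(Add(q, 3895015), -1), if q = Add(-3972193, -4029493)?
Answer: Rational(-1, 4106671) ≈ -2.4351e-7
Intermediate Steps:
q = -8001686
Pow(Add(q, 3895015), -1) = Pow(Add(-8001686, 3895015), -1) = Pow(-4106671, -1) = Rational(-1, 4106671)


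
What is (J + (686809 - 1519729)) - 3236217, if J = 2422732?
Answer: -1646405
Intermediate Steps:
(J + (686809 - 1519729)) - 3236217 = (2422732 + (686809 - 1519729)) - 3236217 = (2422732 - 832920) - 3236217 = 1589812 - 3236217 = -1646405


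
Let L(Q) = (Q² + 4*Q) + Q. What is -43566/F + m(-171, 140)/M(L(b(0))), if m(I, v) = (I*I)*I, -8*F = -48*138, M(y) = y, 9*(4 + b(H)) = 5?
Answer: 13972301821/14973 ≈ 9.3317e+5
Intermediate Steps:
b(H) = -31/9 (b(H) = -4 + (⅑)*5 = -4 + 5/9 = -31/9)
L(Q) = Q² + 5*Q
F = 828 (F = -(-6)*138 = -⅛*(-6624) = 828)
m(I, v) = I³ (m(I, v) = I²*I = I³)
-43566/F + m(-171, 140)/M(L(b(0))) = -43566/828 + (-171)³/((-31*(5 - 31/9)/9)) = -43566*1/828 - 5000211/((-31/9*14/9)) = -7261/138 - 5000211/(-434/81) = -7261/138 - 5000211*(-81/434) = -7261/138 + 405017091/434 = 13972301821/14973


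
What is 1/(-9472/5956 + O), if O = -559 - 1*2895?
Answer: -1489/5145374 ≈ -0.00028939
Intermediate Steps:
O = -3454 (O = -559 - 2895 = -3454)
1/(-9472/5956 + O) = 1/(-9472/5956 - 3454) = 1/(-9472*1/5956 - 3454) = 1/(-2368/1489 - 3454) = 1/(-5145374/1489) = -1489/5145374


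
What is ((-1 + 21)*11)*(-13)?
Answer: -2860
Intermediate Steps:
((-1 + 21)*11)*(-13) = (20*11)*(-13) = 220*(-13) = -2860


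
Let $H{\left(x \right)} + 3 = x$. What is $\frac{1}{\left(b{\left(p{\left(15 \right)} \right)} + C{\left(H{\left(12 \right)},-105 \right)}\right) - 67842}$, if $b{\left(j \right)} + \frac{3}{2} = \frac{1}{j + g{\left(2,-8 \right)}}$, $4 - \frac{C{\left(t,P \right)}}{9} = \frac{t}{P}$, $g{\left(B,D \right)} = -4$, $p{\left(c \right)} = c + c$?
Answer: $- \frac{455}{30852044} \approx -1.4748 \cdot 10^{-5}$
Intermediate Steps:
$p{\left(c \right)} = 2 c$
$H{\left(x \right)} = -3 + x$
$C{\left(t,P \right)} = 36 - \frac{9 t}{P}$ ($C{\left(t,P \right)} = 36 - 9 \frac{t}{P} = 36 - \frac{9 t}{P}$)
$b{\left(j \right)} = - \frac{3}{2} + \frac{1}{-4 + j}$ ($b{\left(j \right)} = - \frac{3}{2} + \frac{1}{j - 4} = - \frac{3}{2} + \frac{1}{-4 + j}$)
$\frac{1}{\left(b{\left(p{\left(15 \right)} \right)} + C{\left(H{\left(12 \right)},-105 \right)}\right) - 67842} = \frac{1}{\left(\frac{14 - 3 \cdot 2 \cdot 15}{2 \left(-4 + 2 \cdot 15\right)} + \left(36 - \frac{9 \left(-3 + 12\right)}{-105}\right)\right) - 67842} = \frac{1}{\left(\frac{14 - 90}{2 \left(-4 + 30\right)} + \left(36 - 81 \left(- \frac{1}{105}\right)\right)\right) - 67842} = \frac{1}{\left(\frac{14 - 90}{2 \cdot 26} + \left(36 + \frac{27}{35}\right)\right) - 67842} = \frac{1}{\left(\frac{1}{2} \cdot \frac{1}{26} \left(-76\right) + \frac{1287}{35}\right) - 67842} = \frac{1}{\left(- \frac{19}{13} + \frac{1287}{35}\right) - 67842} = \frac{1}{\frac{16066}{455} - 67842} = \frac{1}{- \frac{30852044}{455}} = - \frac{455}{30852044}$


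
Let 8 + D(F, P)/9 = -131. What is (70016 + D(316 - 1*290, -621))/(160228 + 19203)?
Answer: 68765/179431 ≈ 0.38324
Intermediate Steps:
D(F, P) = -1251 (D(F, P) = -72 + 9*(-131) = -72 - 1179 = -1251)
(70016 + D(316 - 1*290, -621))/(160228 + 19203) = (70016 - 1251)/(160228 + 19203) = 68765/179431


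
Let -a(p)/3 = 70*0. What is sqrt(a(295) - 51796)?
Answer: 2*I*sqrt(12949) ≈ 227.59*I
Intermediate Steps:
a(p) = 0 (a(p) = -210*0 = -3*0 = 0)
sqrt(a(295) - 51796) = sqrt(0 - 51796) = sqrt(-51796) = 2*I*sqrt(12949)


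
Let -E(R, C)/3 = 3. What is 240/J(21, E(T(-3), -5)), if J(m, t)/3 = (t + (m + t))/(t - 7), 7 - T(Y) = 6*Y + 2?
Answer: -1280/3 ≈ -426.67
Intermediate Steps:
T(Y) = 5 - 6*Y (T(Y) = 7 - (6*Y + 2) = 7 - (2 + 6*Y) = 7 + (-2 - 6*Y) = 5 - 6*Y)
E(R, C) = -9 (E(R, C) = -3*3 = -9)
J(m, t) = 3*(m + 2*t)/(-7 + t) (J(m, t) = 3*((t + (m + t))/(t - 7)) = 3*((m + 2*t)/(-7 + t)) = 3*(m + 2*t)/(-7 + t))
240/J(21, E(T(-3), -5)) = 240/((3*(21 + 2*(-9))/(-7 - 9))) = 240/((3*(21 - 18)/(-16))) = 240/((3*(-1/16)*3)) = 240/(-9/16) = 240*(-16/9) = -1280/3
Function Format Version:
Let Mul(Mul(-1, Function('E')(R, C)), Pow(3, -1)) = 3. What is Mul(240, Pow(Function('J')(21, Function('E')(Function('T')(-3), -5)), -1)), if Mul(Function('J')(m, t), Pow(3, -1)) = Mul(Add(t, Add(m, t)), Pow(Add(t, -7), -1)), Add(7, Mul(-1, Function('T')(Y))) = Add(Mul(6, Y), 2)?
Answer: Rational(-1280, 3) ≈ -426.67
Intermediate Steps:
Function('T')(Y) = Add(5, Mul(-6, Y)) (Function('T')(Y) = Add(7, Mul(-1, Add(Mul(6, Y), 2))) = Add(7, Mul(-1, Add(2, Mul(6, Y)))) = Add(7, Add(-2, Mul(-6, Y))) = Add(5, Mul(-6, Y)))
Function('E')(R, C) = -9 (Function('E')(R, C) = Mul(-3, 3) = -9)
Function('J')(m, t) = Mul(3, Pow(Add(-7, t), -1), Add(m, Mul(2, t))) (Function('J')(m, t) = Mul(3, Mul(Add(t, Add(m, t)), Pow(Add(t, -7), -1))) = Mul(3, Mul(Add(m, Mul(2, t)), Pow(Add(-7, t), -1))) = Mul(3, Mul(Pow(Add(-7, t), -1), Add(m, Mul(2, t)))) = Mul(3, Pow(Add(-7, t), -1), Add(m, Mul(2, t))))
Mul(240, Pow(Function('J')(21, Function('E')(Function('T')(-3), -5)), -1)) = Mul(240, Pow(Mul(3, Pow(Add(-7, -9), -1), Add(21, Mul(2, -9))), -1)) = Mul(240, Pow(Mul(3, Pow(-16, -1), Add(21, -18)), -1)) = Mul(240, Pow(Mul(3, Rational(-1, 16), 3), -1)) = Mul(240, Pow(Rational(-9, 16), -1)) = Mul(240, Rational(-16, 9)) = Rational(-1280, 3)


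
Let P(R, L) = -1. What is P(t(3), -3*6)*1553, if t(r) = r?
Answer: -1553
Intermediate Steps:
P(t(3), -3*6)*1553 = -1*1553 = -1553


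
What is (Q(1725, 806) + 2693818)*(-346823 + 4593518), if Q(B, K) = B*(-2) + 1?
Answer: 11425176580455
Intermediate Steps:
Q(B, K) = 1 - 2*B (Q(B, K) = -2*B + 1 = 1 - 2*B)
(Q(1725, 806) + 2693818)*(-346823 + 4593518) = ((1 - 2*1725) + 2693818)*(-346823 + 4593518) = ((1 - 3450) + 2693818)*4246695 = (-3449 + 2693818)*4246695 = 2690369*4246695 = 11425176580455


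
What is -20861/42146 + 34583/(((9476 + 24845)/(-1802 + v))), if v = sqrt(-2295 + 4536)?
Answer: -2627194253017/1446492866 + 103749*sqrt(249)/34321 ≈ -1768.6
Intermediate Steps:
v = 3*sqrt(249) (v = sqrt(2241) = 3*sqrt(249) ≈ 47.339)
-20861/42146 + 34583/(((9476 + 24845)/(-1802 + v))) = -20861/42146 + 34583/(((9476 + 24845)/(-1802 + 3*sqrt(249)))) = -20861*1/42146 + 34583/((34321/(-1802 + 3*sqrt(249)))) = -20861/42146 + 34583*(-1802/34321 + 3*sqrt(249)/34321) = -20861/42146 + (-62318566/34321 + 103749*sqrt(249)/34321) = -2627194253017/1446492866 + 103749*sqrt(249)/34321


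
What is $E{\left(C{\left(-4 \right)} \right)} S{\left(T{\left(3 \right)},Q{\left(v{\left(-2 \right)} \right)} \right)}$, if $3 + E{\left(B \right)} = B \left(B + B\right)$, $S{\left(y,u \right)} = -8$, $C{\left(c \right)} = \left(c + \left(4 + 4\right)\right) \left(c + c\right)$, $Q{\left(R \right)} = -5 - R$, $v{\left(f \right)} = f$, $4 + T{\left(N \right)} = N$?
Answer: $-16360$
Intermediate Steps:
$T{\left(N \right)} = -4 + N$
$C{\left(c \right)} = 2 c \left(8 + c\right)$ ($C{\left(c \right)} = \left(c + 8\right) 2 c = \left(8 + c\right) 2 c = 2 c \left(8 + c\right)$)
$E{\left(B \right)} = -3 + 2 B^{2}$ ($E{\left(B \right)} = -3 + B \left(B + B\right) = -3 + B 2 B = -3 + 2 B^{2}$)
$E{\left(C{\left(-4 \right)} \right)} S{\left(T{\left(3 \right)},Q{\left(v{\left(-2 \right)} \right)} \right)} = \left(-3 + 2 \left(2 \left(-4\right) \left(8 - 4\right)\right)^{2}\right) \left(-8\right) = \left(-3 + 2 \left(2 \left(-4\right) 4\right)^{2}\right) \left(-8\right) = \left(-3 + 2 \left(-32\right)^{2}\right) \left(-8\right) = \left(-3 + 2 \cdot 1024\right) \left(-8\right) = \left(-3 + 2048\right) \left(-8\right) = 2045 \left(-8\right) = -16360$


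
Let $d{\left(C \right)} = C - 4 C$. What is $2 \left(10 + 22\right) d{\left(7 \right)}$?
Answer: $-1344$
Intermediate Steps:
$d{\left(C \right)} = - 3 C$
$2 \left(10 + 22\right) d{\left(7 \right)} = 2 \left(10 + 22\right) \left(\left(-3\right) 7\right) = 2 \cdot 32 \left(-21\right) = 64 \left(-21\right) = -1344$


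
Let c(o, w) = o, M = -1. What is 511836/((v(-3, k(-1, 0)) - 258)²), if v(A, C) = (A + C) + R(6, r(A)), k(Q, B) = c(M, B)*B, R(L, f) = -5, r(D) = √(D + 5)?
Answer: 127959/17689 ≈ 7.2338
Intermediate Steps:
r(D) = √(5 + D)
k(Q, B) = -B
v(A, C) = -5 + A + C (v(A, C) = (A + C) - 5 = -5 + A + C)
511836/((v(-3, k(-1, 0)) - 258)²) = 511836/(((-5 - 3 - 1*0) - 258)²) = 511836/(((-5 - 3 + 0) - 258)²) = 511836/((-8 - 258)²) = 511836/((-266)²) = 511836/70756 = 511836*(1/70756) = 127959/17689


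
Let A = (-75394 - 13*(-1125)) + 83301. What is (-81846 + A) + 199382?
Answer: 140068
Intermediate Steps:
A = 22532 (A = (-75394 + 14625) + 83301 = -60769 + 83301 = 22532)
(-81846 + A) + 199382 = (-81846 + 22532) + 199382 = -59314 + 199382 = 140068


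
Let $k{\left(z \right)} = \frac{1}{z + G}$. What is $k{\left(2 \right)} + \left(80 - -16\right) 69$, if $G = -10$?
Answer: $\frac{52991}{8} \approx 6623.9$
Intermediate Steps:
$k{\left(z \right)} = \frac{1}{-10 + z}$ ($k{\left(z \right)} = \frac{1}{z - 10} = \frac{1}{-10 + z}$)
$k{\left(2 \right)} + \left(80 - -16\right) 69 = \frac{1}{-10 + 2} + \left(80 - -16\right) 69 = \frac{1}{-8} + \left(80 + 16\right) 69 = - \frac{1}{8} + 96 \cdot 69 = - \frac{1}{8} + 6624 = \frac{52991}{8}$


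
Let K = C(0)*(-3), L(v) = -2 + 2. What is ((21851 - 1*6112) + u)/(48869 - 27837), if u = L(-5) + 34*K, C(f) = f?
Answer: 15739/21032 ≈ 0.74834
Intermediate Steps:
L(v) = 0
K = 0 (K = 0*(-3) = 0)
u = 0 (u = 0 + 34*0 = 0 + 0 = 0)
((21851 - 1*6112) + u)/(48869 - 27837) = ((21851 - 1*6112) + 0)/(48869 - 27837) = ((21851 - 6112) + 0)/21032 = (15739 + 0)*(1/21032) = 15739*(1/21032) = 15739/21032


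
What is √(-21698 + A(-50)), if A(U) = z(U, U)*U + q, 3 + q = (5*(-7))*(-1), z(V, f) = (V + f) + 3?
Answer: 4*I*√1051 ≈ 129.68*I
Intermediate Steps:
z(V, f) = 3 + V + f
q = 32 (q = -3 + (5*(-7))*(-1) = -3 - 35*(-1) = -3 + 35 = 32)
A(U) = 32 + U*(3 + 2*U) (A(U) = (3 + U + U)*U + 32 = (3 + 2*U)*U + 32 = U*(3 + 2*U) + 32 = 32 + U*(3 + 2*U))
√(-21698 + A(-50)) = √(-21698 + (32 - 50*(3 + 2*(-50)))) = √(-21698 + (32 - 50*(3 - 100))) = √(-21698 + (32 - 50*(-97))) = √(-21698 + (32 + 4850)) = √(-21698 + 4882) = √(-16816) = 4*I*√1051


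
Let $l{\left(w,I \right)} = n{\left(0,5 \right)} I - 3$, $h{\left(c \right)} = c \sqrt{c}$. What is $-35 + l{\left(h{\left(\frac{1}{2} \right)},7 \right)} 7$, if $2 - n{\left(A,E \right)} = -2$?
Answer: $140$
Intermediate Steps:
$h{\left(c \right)} = c^{\frac{3}{2}}$
$n{\left(A,E \right)} = 4$ ($n{\left(A,E \right)} = 2 - -2 = 2 + 2 = 4$)
$l{\left(w,I \right)} = -3 + 4 I$ ($l{\left(w,I \right)} = 4 I - 3 = -3 + 4 I$)
$-35 + l{\left(h{\left(\frac{1}{2} \right)},7 \right)} 7 = -35 + \left(-3 + 4 \cdot 7\right) 7 = -35 + \left(-3 + 28\right) 7 = -35 + 25 \cdot 7 = -35 + 175 = 140$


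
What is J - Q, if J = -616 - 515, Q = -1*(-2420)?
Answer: -3551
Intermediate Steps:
Q = 2420
J = -1131
J - Q = -1131 - 1*2420 = -1131 - 2420 = -3551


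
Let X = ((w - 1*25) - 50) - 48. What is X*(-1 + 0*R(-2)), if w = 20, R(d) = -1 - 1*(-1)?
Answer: 103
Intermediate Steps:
R(d) = 0 (R(d) = -1 + 1 = 0)
X = -103 (X = ((20 - 1*25) - 50) - 48 = ((20 - 25) - 50) - 48 = (-5 - 50) - 48 = -55 - 48 = -103)
X*(-1 + 0*R(-2)) = -103*(-1 + 0*0) = -103*(-1 + 0) = -103*(-1) = 103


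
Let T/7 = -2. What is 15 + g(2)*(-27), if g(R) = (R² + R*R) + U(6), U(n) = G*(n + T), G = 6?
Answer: 1095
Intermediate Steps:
T = -14 (T = 7*(-2) = -14)
U(n) = -84 + 6*n (U(n) = 6*(n - 14) = 6*(-14 + n) = -84 + 6*n)
g(R) = -48 + 2*R² (g(R) = (R² + R*R) + (-84 + 6*6) = (R² + R²) + (-84 + 36) = 2*R² - 48 = -48 + 2*R²)
15 + g(2)*(-27) = 15 + (-48 + 2*2²)*(-27) = 15 + (-48 + 2*4)*(-27) = 15 + (-48 + 8)*(-27) = 15 - 40*(-27) = 15 + 1080 = 1095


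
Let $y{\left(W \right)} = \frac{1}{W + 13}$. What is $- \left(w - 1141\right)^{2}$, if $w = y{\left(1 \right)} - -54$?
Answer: $- \frac{231557089}{196} \approx -1.1814 \cdot 10^{6}$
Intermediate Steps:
$y{\left(W \right)} = \frac{1}{13 + W}$
$w = \frac{757}{14}$ ($w = \frac{1}{13 + 1} - -54 = \frac{1}{14} + 54 = \frac{757}{14} \approx 54.071$)
$- \left(w - 1141\right)^{2} = - \left(\frac{757}{14} - 1141\right)^{2} = - \left(- \frac{15217}{14}\right)^{2} = \left(-1\right) \frac{231557089}{196} = - \frac{231557089}{196}$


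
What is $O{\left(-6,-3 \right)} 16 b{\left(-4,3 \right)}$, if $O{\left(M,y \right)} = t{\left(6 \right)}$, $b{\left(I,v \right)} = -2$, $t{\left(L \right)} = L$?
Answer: $-192$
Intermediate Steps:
$O{\left(M,y \right)} = 6$
$O{\left(-6,-3 \right)} 16 b{\left(-4,3 \right)} = 6 \cdot 16 \left(-2\right) = 96 \left(-2\right) = -192$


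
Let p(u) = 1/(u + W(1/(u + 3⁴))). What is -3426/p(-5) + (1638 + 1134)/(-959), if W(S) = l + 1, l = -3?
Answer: 3285138/137 ≈ 23979.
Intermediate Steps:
W(S) = -2 (W(S) = -3 + 1 = -2)
p(u) = 1/(-2 + u) (p(u) = 1/(u - 2) = 1/(-2 + u))
-3426/p(-5) + (1638 + 1134)/(-959) = -3426/(1/(-2 - 5)) + (1638 + 1134)/(-959) = -3426/(1/(-7)) + 2772*(-1/959) = -3426/(-⅐) - 396/137 = -3426*(-7) - 396/137 = 23982 - 396/137 = 3285138/137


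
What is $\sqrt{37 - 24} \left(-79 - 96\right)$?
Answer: $- 175 \sqrt{13} \approx -630.97$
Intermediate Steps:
$\sqrt{37 - 24} \left(-79 - 96\right) = \sqrt{13} \left(-175\right) = - 175 \sqrt{13}$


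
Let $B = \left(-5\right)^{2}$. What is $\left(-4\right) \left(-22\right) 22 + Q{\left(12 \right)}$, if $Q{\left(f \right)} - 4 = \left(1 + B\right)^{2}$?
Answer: $2616$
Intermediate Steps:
$B = 25$
$Q{\left(f \right)} = 680$ ($Q{\left(f \right)} = 4 + \left(1 + 25\right)^{2} = 4 + 26^{2} = 4 + 676 = 680$)
$\left(-4\right) \left(-22\right) 22 + Q{\left(12 \right)} = \left(-4\right) \left(-22\right) 22 + 680 = 88 \cdot 22 + 680 = 1936 + 680 = 2616$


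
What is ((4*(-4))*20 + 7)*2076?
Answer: -649788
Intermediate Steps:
((4*(-4))*20 + 7)*2076 = (-16*20 + 7)*2076 = (-320 + 7)*2076 = -313*2076 = -649788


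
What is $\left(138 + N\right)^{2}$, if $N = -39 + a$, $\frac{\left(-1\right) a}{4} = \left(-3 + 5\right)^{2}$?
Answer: $6889$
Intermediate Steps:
$a = -16$ ($a = - 4 \left(-3 + 5\right)^{2} = - 4 \cdot 2^{2} = \left(-4\right) 4 = -16$)
$N = -55$ ($N = -39 - 16 = -55$)
$\left(138 + N\right)^{2} = \left(138 - 55\right)^{2} = 83^{2} = 6889$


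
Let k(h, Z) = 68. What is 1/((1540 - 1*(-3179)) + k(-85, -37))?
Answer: 1/4787 ≈ 0.00020890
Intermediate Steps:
1/((1540 - 1*(-3179)) + k(-85, -37)) = 1/((1540 - 1*(-3179)) + 68) = 1/((1540 + 3179) + 68) = 1/(4719 + 68) = 1/4787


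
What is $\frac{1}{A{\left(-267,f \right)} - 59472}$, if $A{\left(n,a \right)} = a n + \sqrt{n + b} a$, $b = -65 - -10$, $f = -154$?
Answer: $\frac{i}{14 \left(- 1311 i + 11 \sqrt{322}\right)} \approx -5.3276 \cdot 10^{-5} + 8.0214 \cdot 10^{-6} i$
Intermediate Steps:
$b = -55$ ($b = -65 + 10 = -55$)
$A{\left(n,a \right)} = a n + a \sqrt{-55 + n}$ ($A{\left(n,a \right)} = a n + \sqrt{n - 55} a = a n + \sqrt{-55 + n} a = a n + a \sqrt{-55 + n}$)
$\frac{1}{A{\left(-267,f \right)} - 59472} = \frac{1}{- 154 \left(-267 + \sqrt{-55 - 267}\right) - 59472} = \frac{1}{- 154 \left(-267 + \sqrt{-322}\right) - 59472} = \frac{1}{- 154 \left(-267 + i \sqrt{322}\right) - 59472} = \frac{1}{\left(41118 - 154 i \sqrt{322}\right) - 59472} = \frac{1}{-18354 - 154 i \sqrt{322}}$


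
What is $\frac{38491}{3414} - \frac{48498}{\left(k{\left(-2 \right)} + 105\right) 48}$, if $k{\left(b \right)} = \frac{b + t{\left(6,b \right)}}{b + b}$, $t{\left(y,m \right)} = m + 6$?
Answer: $\frac{2291557}{1427052} \approx 1.6058$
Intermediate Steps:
$t{\left(y,m \right)} = 6 + m$
$k{\left(b \right)} = \frac{6 + 2 b}{2 b}$ ($k{\left(b \right)} = \frac{b + \left(6 + b\right)}{b + b} = \frac{6 + 2 b}{2 b}$)
$\frac{38491}{3414} - \frac{48498}{\left(k{\left(-2 \right)} + 105\right) 48} = \frac{38491}{3414} - \frac{48498}{\left(\frac{3 - 2}{-2} + 105\right) 48} = 38491 \cdot \frac{1}{3414} - \frac{48498}{\left(\left(- \frac{1}{2}\right) 1 + 105\right) 48} = \frac{38491}{3414} - \frac{48498}{\left(- \frac{1}{2} + 105\right) 48} = \frac{38491}{3414} - \frac{48498}{\frac{209}{2} \cdot 48} = \frac{38491}{3414} - \frac{48498}{5016} = \frac{38491}{3414} - \frac{8083}{836} = \frac{2291557}{1427052}$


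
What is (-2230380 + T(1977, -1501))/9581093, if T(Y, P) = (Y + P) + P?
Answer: -2231405/9581093 ≈ -0.23290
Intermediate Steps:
T(Y, P) = Y + 2*P (T(Y, P) = (P + Y) + P = Y + 2*P)
(-2230380 + T(1977, -1501))/9581093 = (-2230380 + (1977 + 2*(-1501)))/9581093 = (-2230380 + (1977 - 3002))*(1/9581093) = (-2230380 - 1025)*(1/9581093) = -2231405*1/9581093 = -2231405/9581093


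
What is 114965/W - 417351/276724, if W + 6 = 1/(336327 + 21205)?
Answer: -11375266272948161/593625834284 ≈ -19162.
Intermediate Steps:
W = -2145191/357532 (W = -6 + 1/(336327 + 21205) = -6 + 1/357532 = -2145191/357532 ≈ -6.0000)
114965/W - 417351/276724 = 114965/(-2145191/357532) - 417351/276724 = 114965*(-357532/2145191) - 417351*1/276724 = -41103666380/2145191 - 417351/276724 = -11375266272948161/593625834284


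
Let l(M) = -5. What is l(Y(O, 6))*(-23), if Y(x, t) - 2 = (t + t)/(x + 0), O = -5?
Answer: 115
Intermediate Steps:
Y(x, t) = 2 + 2*t/x (Y(x, t) = 2 + (t + t)/(x + 0) = 2 + (2*t)/x = 2 + 2*t/x)
l(Y(O, 6))*(-23) = -5*(-23) = 115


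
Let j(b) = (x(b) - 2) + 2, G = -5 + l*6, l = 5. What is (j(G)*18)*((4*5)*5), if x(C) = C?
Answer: 45000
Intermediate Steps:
G = 25 (G = -5 + 5*6 = -5 + 30 = 25)
j(b) = b (j(b) = (b - 2) + 2 = (-2 + b) + 2 = b)
(j(G)*18)*((4*5)*5) = (25*18)*((4*5)*5) = 450*(20*5) = 450*100 = 45000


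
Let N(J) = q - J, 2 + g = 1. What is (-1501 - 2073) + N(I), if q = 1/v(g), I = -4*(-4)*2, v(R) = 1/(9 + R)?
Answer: -3598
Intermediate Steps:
g = -1 (g = -2 + 1 = -1)
I = 32 (I = 16*2 = 32)
q = 8 (q = 1/(1/(9 - 1)) = 1/(1/8) = 8)
N(J) = 8 - J
(-1501 - 2073) + N(I) = (-1501 - 2073) + (8 - 1*32) = -3574 + (8 - 32) = -3574 - 24 = -3598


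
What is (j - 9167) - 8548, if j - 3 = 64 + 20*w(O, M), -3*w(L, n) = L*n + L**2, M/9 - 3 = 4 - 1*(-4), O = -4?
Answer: -45344/3 ≈ -15115.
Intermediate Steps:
M = 99 (M = 27 + 9*(4 - 1*(-4)) = 27 + 9*(4 + 4) = 27 + 9*8 = 27 + 72 = 99)
w(L, n) = -L**2/3 - L*n/3 (w(L, n) = -(L*n + L**2)/3 = -(L**2 + L*n)/3 = -L**2/3 - L*n/3)
j = 7801/3 (j = 3 + (64 + 20*(-1/3*(-4)*(-4 + 99))) = 3 + (64 + 20*(-1/3*(-4)*95)) = 3 + (64 + 20*(380/3)) = 3 + (64 + 7600/3) = 3 + 7792/3 = 7801/3 ≈ 2600.3)
(j - 9167) - 8548 = (7801/3 - 9167) - 8548 = -19700/3 - 8548 = -45344/3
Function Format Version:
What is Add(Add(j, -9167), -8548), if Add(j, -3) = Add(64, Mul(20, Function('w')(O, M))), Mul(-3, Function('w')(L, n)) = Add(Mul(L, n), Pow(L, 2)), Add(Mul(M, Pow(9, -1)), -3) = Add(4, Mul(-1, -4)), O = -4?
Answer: Rational(-45344, 3) ≈ -15115.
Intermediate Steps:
M = 99 (M = Add(27, Mul(9, Add(4, Mul(-1, -4)))) = Add(27, Mul(9, Add(4, 4))) = Add(27, Mul(9, 8)) = Add(27, 72) = 99)
Function('w')(L, n) = Add(Mul(Rational(-1, 3), Pow(L, 2)), Mul(Rational(-1, 3), L, n)) (Function('w')(L, n) = Mul(Rational(-1, 3), Add(Mul(L, n), Pow(L, 2))) = Mul(Rational(-1, 3), Add(Pow(L, 2), Mul(L, n))) = Add(Mul(Rational(-1, 3), Pow(L, 2)), Mul(Rational(-1, 3), L, n)))
j = Rational(7801, 3) (j = Add(3, Add(64, Mul(20, Mul(Rational(-1, 3), -4, Add(-4, 99))))) = Add(3, Add(64, Mul(20, Mul(Rational(-1, 3), -4, 95)))) = Add(3, Add(64, Mul(20, Rational(380, 3)))) = Add(3, Add(64, Rational(7600, 3))) = Add(3, Rational(7792, 3)) = Rational(7801, 3) ≈ 2600.3)
Add(Add(j, -9167), -8548) = Add(Add(Rational(7801, 3), -9167), -8548) = Add(Rational(-19700, 3), -8548) = Rational(-45344, 3)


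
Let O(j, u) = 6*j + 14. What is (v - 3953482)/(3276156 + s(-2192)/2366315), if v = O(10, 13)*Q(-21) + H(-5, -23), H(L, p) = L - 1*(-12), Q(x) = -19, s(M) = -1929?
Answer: -9358494233515/7752417083211 ≈ -1.2072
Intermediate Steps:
H(L, p) = 12 + L (H(L, p) = L + 12 = 12 + L)
O(j, u) = 14 + 6*j
v = -1399 (v = (14 + 6*10)*(-19) + (12 - 5) = (14 + 60)*(-19) + 7 = 74*(-19) + 7 = -1406 + 7 = -1399)
(v - 3953482)/(3276156 + s(-2192)/2366315) = (-1399 - 3953482)/(3276156 - 1929/2366315) = -3954881/(3276156 - 1929*1/2366315) = -3954881/(3276156 - 1929/2366315) = -3954881/7752417083211/2366315 = -3954881*2366315/7752417083211 = -9358494233515/7752417083211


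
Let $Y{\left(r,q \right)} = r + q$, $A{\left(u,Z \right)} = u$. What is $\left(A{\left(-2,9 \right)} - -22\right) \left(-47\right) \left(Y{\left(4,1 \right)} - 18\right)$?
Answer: $12220$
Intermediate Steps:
$Y{\left(r,q \right)} = q + r$
$\left(A{\left(-2,9 \right)} - -22\right) \left(-47\right) \left(Y{\left(4,1 \right)} - 18\right) = \left(-2 - -22\right) \left(-47\right) \left(\left(1 + 4\right) - 18\right) = \left(-2 + 22\right) \left(-47\right) \left(5 - 18\right) = 20 \left(-47\right) \left(-13\right) = \left(-940\right) \left(-13\right) = 12220$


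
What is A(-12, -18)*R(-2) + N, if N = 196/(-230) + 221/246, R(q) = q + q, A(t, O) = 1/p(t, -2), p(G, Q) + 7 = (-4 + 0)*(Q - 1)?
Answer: -4265/5658 ≈ -0.75380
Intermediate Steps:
p(G, Q) = -3 - 4*Q (p(G, Q) = -7 + (-4 + 0)*(Q - 1) = -7 - 4*(-1 + Q) = -7 + (4 - 4*Q) = -3 - 4*Q)
A(t, O) = ⅕ (A(t, O) = 1/(-3 - 4*(-2)) = 1/(-3 + 8) = 1/5 = ⅕)
R(q) = 2*q
N = 1307/28290 (N = 196*(-1/230) + 221*(1/246) = -98/115 + 221/246 = 1307/28290 ≈ 0.046200)
A(-12, -18)*R(-2) + N = (2*(-2))/5 + 1307/28290 = (⅕)*(-4) + 1307/28290 = -⅘ + 1307/28290 = -4265/5658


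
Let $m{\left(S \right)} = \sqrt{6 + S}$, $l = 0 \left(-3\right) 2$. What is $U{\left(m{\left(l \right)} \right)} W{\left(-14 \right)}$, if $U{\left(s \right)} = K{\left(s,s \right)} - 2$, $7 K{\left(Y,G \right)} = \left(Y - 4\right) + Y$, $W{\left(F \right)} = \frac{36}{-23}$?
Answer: $\frac{648}{161} - \frac{72 \sqrt{6}}{161} \approx 2.9294$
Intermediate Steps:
$W{\left(F \right)} = - \frac{36}{23}$ ($W{\left(F \right)} = 36 \left(- \frac{1}{23}\right) = - \frac{36}{23}$)
$l = 0$ ($l = 0 \cdot 2 = 0$)
$K{\left(Y,G \right)} = - \frac{4}{7} + \frac{2 Y}{7}$ ($K{\left(Y,G \right)} = \frac{\left(Y - 4\right) + Y}{7} = \frac{\left(-4 + Y\right) + Y}{7} = \frac{-4 + 2 Y}{7} = - \frac{4}{7} + \frac{2 Y}{7}$)
$U{\left(s \right)} = - \frac{18}{7} + \frac{2 s}{7}$ ($U{\left(s \right)} = \left(- \frac{4}{7} + \frac{2 s}{7}\right) - 2 = - \frac{18}{7} + \frac{2 s}{7}$)
$U{\left(m{\left(l \right)} \right)} W{\left(-14 \right)} = \left(- \frac{18}{7} + \frac{2 \sqrt{6 + 0}}{7}\right) \left(- \frac{36}{23}\right) = \left(- \frac{18}{7} + \frac{2 \sqrt{6}}{7}\right) \left(- \frac{36}{23}\right) = \frac{648}{161} - \frac{72 \sqrt{6}}{161}$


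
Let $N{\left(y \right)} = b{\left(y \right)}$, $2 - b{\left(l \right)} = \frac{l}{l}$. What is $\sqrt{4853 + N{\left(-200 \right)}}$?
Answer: $\sqrt{4854} \approx 69.671$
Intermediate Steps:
$b{\left(l \right)} = 1$ ($b{\left(l \right)} = 2 - \frac{l}{l} = 2 - 1 = 1$)
$N{\left(y \right)} = 1$
$\sqrt{4853 + N{\left(-200 \right)}} = \sqrt{4853 + 1} = \sqrt{4854}$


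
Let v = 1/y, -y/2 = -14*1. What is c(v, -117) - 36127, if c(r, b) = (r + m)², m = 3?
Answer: -28316343/784 ≈ -36118.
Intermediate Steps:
y = 28 (y = -(-28) = -2*(-14) = 28)
v = 1/28 ≈ 0.035714
c(r, b) = (3 + r)² (c(r, b) = (r + 3)² = (3 + r)²)
c(v, -117) - 36127 = (3 + 1/28)² - 36127 = (85/28)² - 36127 = 7225/784 - 36127 = -28316343/784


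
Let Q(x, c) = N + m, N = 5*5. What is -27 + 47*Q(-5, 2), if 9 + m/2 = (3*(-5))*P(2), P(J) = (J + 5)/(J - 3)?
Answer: 10172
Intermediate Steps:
P(J) = (5 + J)/(-3 + J)
N = 25
m = 192 (m = -18 + 2*((3*(-5))*((5 + 2)/(-3 + 2))) = -18 + 2*(-15*7/(-1)) = -18 + 2*(-(-15)*7) = -18 + 2*(-15*(-7)) = -18 + 2*105 = -18 + 210 = 192)
Q(x, c) = 217 (Q(x, c) = 25 + 192 = 217)
-27 + 47*Q(-5, 2) = -27 + 47*217 = -27 + 10199 = 10172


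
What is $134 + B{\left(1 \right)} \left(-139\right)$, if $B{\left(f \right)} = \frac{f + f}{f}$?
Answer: $-144$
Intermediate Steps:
$B{\left(f \right)} = 2$ ($B{\left(f \right)} = \frac{2 f}{f} = 2$)
$134 + B{\left(1 \right)} \left(-139\right) = 134 + 2 \left(-139\right) = 134 - 278 = -144$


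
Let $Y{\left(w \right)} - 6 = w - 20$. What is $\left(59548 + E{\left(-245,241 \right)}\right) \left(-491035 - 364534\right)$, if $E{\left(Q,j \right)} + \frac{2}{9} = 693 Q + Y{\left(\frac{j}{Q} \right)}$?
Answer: $\frac{207994054848866}{2205} \approx 9.4328 \cdot 10^{10}$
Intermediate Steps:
$Y{\left(w \right)} = -14 + w$ ($Y{\left(w \right)} = 6 + \left(w - 20\right) = 6 + \left(-20 + w\right) = -14 + w$)
$E{\left(Q,j \right)} = - \frac{128}{9} + 693 Q + \frac{j}{Q}$ ($E{\left(Q,j \right)} = - \frac{2}{9} - \left(14 - 693 Q - \frac{j}{Q}\right) = - \frac{2}{9} + \left(-14 + 693 Q + \frac{j}{Q}\right) = - \frac{128}{9} + 693 Q + \frac{j}{Q}$)
$\left(59548 + E{\left(-245,241 \right)}\right) \left(-491035 - 364534\right) = \left(59548 + \left(- \frac{128}{9} + 693 \left(-245\right) + \frac{241}{-245}\right)\right) \left(-491035 - 364534\right) = \left(59548 - \frac{374409454}{2205}\right) \left(-491035 - 364534\right) = \left(59548 - \frac{374409454}{2205}\right) \left(-855569\right) = \left(- \frac{243106114}{2205}\right) \left(-855569\right) = \frac{207994054848866}{2205}$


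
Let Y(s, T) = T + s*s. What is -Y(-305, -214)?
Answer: -92811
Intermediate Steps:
Y(s, T) = T + s²
-Y(-305, -214) = -(-214 + (-305)²) = -(-214 + 93025) = -1*92811 = -92811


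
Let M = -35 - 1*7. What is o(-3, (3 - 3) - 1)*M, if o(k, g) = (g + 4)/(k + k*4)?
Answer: 42/5 ≈ 8.4000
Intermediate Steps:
M = -42 (M = -35 - 7 = -42)
o(k, g) = (4 + g)/(5*k) (o(k, g) = (4 + g)/(k + 4*k) = (4 + g)/((5*k)) = (4 + g)*(1/(5*k)) = (4 + g)/(5*k))
o(-3, (3 - 3) - 1)*M = ((⅕)*(4 + ((3 - 3) - 1))/(-3))*(-42) = ((⅕)*(-⅓)*(4 + (0 - 1)))*(-42) = ((⅕)*(-⅓)*(4 - 1))*(-42) = ((⅕)*(-⅓)*3)*(-42) = -⅕*(-42) = 42/5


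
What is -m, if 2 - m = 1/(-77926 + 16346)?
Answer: -123161/61580 ≈ -2.0000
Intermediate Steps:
m = 123161/61580 (m = 2 - 1/(-77926 + 16346) = 2 - 1/(-61580) = 2 - 1*(-1/61580) = 2 + 1/61580 = 123161/61580 ≈ 2.0000)
-m = -1*123161/61580 = -123161/61580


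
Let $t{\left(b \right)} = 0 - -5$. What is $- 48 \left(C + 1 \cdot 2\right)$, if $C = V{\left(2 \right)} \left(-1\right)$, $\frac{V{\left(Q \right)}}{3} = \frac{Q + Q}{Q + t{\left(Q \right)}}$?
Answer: $- \frac{96}{7} \approx -13.714$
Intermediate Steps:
$t{\left(b \right)} = 5$ ($t{\left(b \right)} = 0 + 5 = 5$)
$V{\left(Q \right)} = \frac{6 Q}{5 + Q}$ ($V{\left(Q \right)} = 3 \frac{Q + Q}{Q + 5} = 3 \frac{2 Q}{5 + Q} = \frac{6 Q}{5 + Q}$)
$C = - \frac{12}{7}$ ($C = 6 \cdot 2 \frac{1}{5 + 2} \left(-1\right) = 6 \cdot 2 \cdot \frac{1}{7} \left(-1\right) = \frac{12}{7} \left(-1\right) = - \frac{12}{7} \approx -1.7143$)
$- 48 \left(C + 1 \cdot 2\right) = - 48 \left(- \frac{12}{7} + 1 \cdot 2\right) = - 48 \left(- \frac{12}{7} + 2\right) = \left(-48\right) \frac{2}{7} = - \frac{96}{7}$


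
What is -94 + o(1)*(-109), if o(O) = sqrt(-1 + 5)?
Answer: -312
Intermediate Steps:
o(O) = 2 (o(O) = sqrt(4) = 2)
-94 + o(1)*(-109) = -94 + 2*(-109) = -94 - 218 = -312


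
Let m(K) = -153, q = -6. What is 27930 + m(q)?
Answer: 27777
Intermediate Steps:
27930 + m(q) = 27930 - 153 = 27777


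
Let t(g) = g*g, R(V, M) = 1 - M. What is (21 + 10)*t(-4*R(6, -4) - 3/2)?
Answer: 57319/4 ≈ 14330.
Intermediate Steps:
t(g) = g²
(21 + 10)*t(-4*R(6, -4) - 3/2) = (21 + 10)*(-4*(1 - 1*(-4)) - 3/2)² = 31*(-4*(1 + 4) - 3*½)² = 31*(-4*5 - 3/2)² = 31*(-20 - 3/2)² = 31*(-43/2)² = 31*(1849/4) = 57319/4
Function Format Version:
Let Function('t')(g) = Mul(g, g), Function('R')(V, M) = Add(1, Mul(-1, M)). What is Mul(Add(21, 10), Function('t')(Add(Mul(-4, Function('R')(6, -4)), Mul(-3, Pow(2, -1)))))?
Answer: Rational(57319, 4) ≈ 14330.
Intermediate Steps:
Function('t')(g) = Pow(g, 2)
Mul(Add(21, 10), Function('t')(Add(Mul(-4, Function('R')(6, -4)), Mul(-3, Pow(2, -1))))) = Mul(Add(21, 10), Pow(Add(Mul(-4, Add(1, Mul(-1, -4))), Mul(-3, Pow(2, -1))), 2)) = Mul(31, Pow(Add(Mul(-4, Add(1, 4)), Mul(-3, Rational(1, 2))), 2)) = Mul(31, Pow(Add(Mul(-4, 5), Rational(-3, 2)), 2)) = Mul(31, Pow(Add(-20, Rational(-3, 2)), 2)) = Mul(31, Pow(Rational(-43, 2), 2)) = Mul(31, Rational(1849, 4)) = Rational(57319, 4)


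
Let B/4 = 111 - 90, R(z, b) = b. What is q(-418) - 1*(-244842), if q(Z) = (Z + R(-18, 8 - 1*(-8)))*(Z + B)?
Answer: 379110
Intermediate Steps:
B = 84 (B = 4*(111 - 90) = 4*21 = 84)
q(Z) = (16 + Z)*(84 + Z) (q(Z) = (Z + (8 - 1*(-8)))*(Z + 84) = (Z + (8 + 8))*(84 + Z) = (Z + 16)*(84 + Z) = (16 + Z)*(84 + Z))
q(-418) - 1*(-244842) = (1344 + (-418)² + 100*(-418)) - 1*(-244842) = (1344 + 174724 - 41800) + 244842 = 134268 + 244842 = 379110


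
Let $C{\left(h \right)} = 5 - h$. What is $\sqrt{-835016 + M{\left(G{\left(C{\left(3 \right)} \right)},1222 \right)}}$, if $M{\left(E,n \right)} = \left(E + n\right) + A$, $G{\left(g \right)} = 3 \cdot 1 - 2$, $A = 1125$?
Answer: $2 i \sqrt{208167} \approx 912.51 i$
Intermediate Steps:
$G{\left(g \right)} = 1$ ($G{\left(g \right)} = 3 - 2 = 1$)
$M{\left(E,n \right)} = 1125 + E + n$ ($M{\left(E,n \right)} = \left(E + n\right) + 1125 = 1125 + E + n$)
$\sqrt{-835016 + M{\left(G{\left(C{\left(3 \right)} \right)},1222 \right)}} = \sqrt{-835016 + \left(1125 + 1 + 1222\right)} = \sqrt{-835016 + 2348} = \sqrt{-832668} = 2 i \sqrt{208167}$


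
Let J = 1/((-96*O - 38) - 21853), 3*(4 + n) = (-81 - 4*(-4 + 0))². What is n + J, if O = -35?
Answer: 26023700/18531 ≈ 1404.3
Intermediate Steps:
n = 4213/3 (n = -4 + (-81 - 4*(-4 + 0))²/3 = -4 + (-81 - 4*(-4))²/3 = -4 + (-81 + 16)²/3 = -4 + (⅓)*(-65)² = -4 + (⅓)*4225 = -4 + 4225/3 = 4213/3 ≈ 1404.3)
J = -1/18531 (J = 1/((-96*(-35) - 38) - 21853) = 1/((3360 - 38) - 21853) = 1/(3322 - 21853) = 1/(-18531) = -1/18531 ≈ -5.3964e-5)
n + J = 4213/3 - 1/18531 = 26023700/18531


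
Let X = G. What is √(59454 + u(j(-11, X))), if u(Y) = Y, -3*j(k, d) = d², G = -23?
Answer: √533499/3 ≈ 243.47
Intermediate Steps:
X = -23
j(k, d) = -d²/3
√(59454 + u(j(-11, X))) = √(59454 - ⅓*(-23)²) = √(59454 - ⅓*529) = √(59454 - 529/3) = √(177833/3) = √533499/3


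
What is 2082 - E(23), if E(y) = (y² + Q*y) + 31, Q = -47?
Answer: 2603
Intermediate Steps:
E(y) = 31 + y² - 47*y (E(y) = (y² - 47*y) + 31 = 31 + y² - 47*y)
2082 - E(23) = 2082 - (31 + 23² - 47*23) = 2082 - (31 + 529 - 1081) = 2082 - 1*(-521) = 2082 + 521 = 2603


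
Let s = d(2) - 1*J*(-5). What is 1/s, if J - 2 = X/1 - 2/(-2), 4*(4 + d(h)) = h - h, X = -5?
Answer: -1/14 ≈ -0.071429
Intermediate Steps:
d(h) = -4 (d(h) = -4 + (h - h)/4 = -4 + (¼)*0 = -4 + 0 = -4)
J = -2 (J = 2 + (-5/1 - 2/(-2)) = 2 + (-5*1 - 2*(-½)) = 2 + (-5 + 1) = 2 - 4 = -2)
s = -14 (s = -4 - 1*(-2)*(-5) = -4 - (-2)*(-5) = -4 - 1*10 = -4 - 10 = -14)
1/s = 1/(-14) = -1/14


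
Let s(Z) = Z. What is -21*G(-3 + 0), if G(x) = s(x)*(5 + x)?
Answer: 126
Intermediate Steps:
G(x) = x*(5 + x)
-21*G(-3 + 0) = -21*(-3 + 0)*(5 + (-3 + 0)) = -(-63)*(5 - 3) = -(-63)*2 = -21*(-6) = 126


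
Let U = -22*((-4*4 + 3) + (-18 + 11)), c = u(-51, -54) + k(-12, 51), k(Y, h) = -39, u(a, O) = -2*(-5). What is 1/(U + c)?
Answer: 1/411 ≈ 0.0024331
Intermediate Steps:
u(a, O) = 10
c = -29 (c = 10 - 39 = -29)
U = 440 (U = -22*((-16 + 3) - 7) = -22*(-13 - 7) = -22*(-20) = 440)
1/(U + c) = 1/(440 - 29) = 1/411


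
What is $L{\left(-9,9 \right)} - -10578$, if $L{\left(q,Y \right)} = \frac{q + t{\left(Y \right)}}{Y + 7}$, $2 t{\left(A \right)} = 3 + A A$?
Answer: $\frac{169281}{16} \approx 10580.0$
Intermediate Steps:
$t{\left(A \right)} = \frac{3}{2} + \frac{A^{2}}{2}$ ($t{\left(A \right)} = \frac{3 + A A}{2} = \frac{3 + A^{2}}{2} = \frac{3}{2} + \frac{A^{2}}{2}$)
$L{\left(q,Y \right)} = \frac{\frac{3}{2} + q + \frac{Y^{2}}{2}}{7 + Y}$ ($L{\left(q,Y \right)} = \frac{q + \left(\frac{3}{2} + \frac{Y^{2}}{2}\right)}{Y + 7} = \frac{\frac{3}{2} + q + \frac{Y^{2}}{2}}{7 + Y}$)
$L{\left(-9,9 \right)} - -10578 = \frac{3 + 9^{2} + 2 \left(-9\right)}{2 \left(7 + 9\right)} - -10578 = \frac{3 + 81 - 18}{2 \cdot 16} + 10578 = \frac{1}{2} \cdot \frac{1}{16} \cdot 66 + 10578 = \frac{33}{16} + 10578 = \frac{169281}{16}$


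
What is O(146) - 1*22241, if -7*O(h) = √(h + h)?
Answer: -22241 - 2*√73/7 ≈ -22243.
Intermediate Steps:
O(h) = -√2*√h/7 (O(h) = -√(h + h)/7 = -√2*√h/7)
O(146) - 1*22241 = -√2*√146/7 - 1*22241 = -2*√73/7 - 22241 = -22241 - 2*√73/7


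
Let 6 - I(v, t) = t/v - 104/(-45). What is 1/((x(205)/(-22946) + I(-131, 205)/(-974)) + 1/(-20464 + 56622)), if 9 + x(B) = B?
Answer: -85067981701065/1183138781848 ≈ -71.900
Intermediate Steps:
x(B) = -9 + B
I(v, t) = 166/45 - t/v (I(v, t) = 6 - (t/v - 104/(-45)) = 6 - (t/v - 104*(-1/45)) = 6 - (t/v + 104/45) = 6 - (104/45 + t/v) = 6 + (-104/45 - t/v) = 166/45 - t/v)
1/((x(205)/(-22946) + I(-131, 205)/(-974)) + 1/(-20464 + 56622)) = 1/(((-9 + 205)/(-22946) + (166/45 - 1*205/(-131))/(-974)) + 1/(-20464 + 56622)) = 1/((196*(-1/22946) + (166/45 - 1*205*(-1/131))*(-1/974)) + 1/36158) = 1/((-14/1639 + (166/45 + 205/131)*(-1/974)) + 1/36158) = 1/((-14/1639 + (30971/5895)*(-1/974)) + 1/36158) = 1/((-14/1639 - 30971/5741730) + 1/36158) = 1/(-131145689/9410695470 + 1/36158) = 1/(-1183138781848/85067981701065) = -85067981701065/1183138781848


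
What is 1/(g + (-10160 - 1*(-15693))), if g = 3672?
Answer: 1/9205 ≈ 0.00010864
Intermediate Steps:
1/(g + (-10160 - 1*(-15693))) = 1/(3672 + (-10160 - 1*(-15693))) = 1/(3672 + (-10160 + 15693)) = 1/(3672 + 5533) = 1/9205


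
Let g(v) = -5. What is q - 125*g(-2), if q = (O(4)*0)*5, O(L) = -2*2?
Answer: 625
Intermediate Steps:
O(L) = -4
q = 0 (q = -4*0*5 = 0*5 = 0)
q - 125*g(-2) = 0 - 125*(-5) = 0 + 625 = 625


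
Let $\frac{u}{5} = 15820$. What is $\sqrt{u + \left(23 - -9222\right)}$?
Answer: $\sqrt{88345} \approx 297.23$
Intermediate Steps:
$u = 79100$ ($u = 5 \cdot 15820 = 79100$)
$\sqrt{u + \left(23 - -9222\right)} = \sqrt{79100 + \left(23 - -9222\right)} = \sqrt{79100 + \left(23 + 9222\right)} = \sqrt{79100 + 9245} = \sqrt{88345}$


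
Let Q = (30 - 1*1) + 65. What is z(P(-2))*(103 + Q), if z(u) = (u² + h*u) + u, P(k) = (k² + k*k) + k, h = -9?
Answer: -2364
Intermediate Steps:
P(k) = k + 2*k² (P(k) = (k² + k²) + k = 2*k² + k = k + 2*k²)
z(u) = u² - 8*u (z(u) = (u² - 9*u) + u = u² - 8*u)
Q = 94 (Q = (30 - 1) + 65 = 29 + 65 = 94)
z(P(-2))*(103 + Q) = ((-2*(1 + 2*(-2)))*(-8 - 2*(1 + 2*(-2))))*(103 + 94) = ((-2*(1 - 4))*(-8 - 2*(1 - 4)))*197 = ((-2*(-3))*(-8 - 2*(-3)))*197 = (6*(-8 + 6))*197 = (6*(-2))*197 = -12*197 = -2364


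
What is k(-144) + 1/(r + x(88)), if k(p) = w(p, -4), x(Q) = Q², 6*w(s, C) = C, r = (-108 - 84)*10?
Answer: -11645/17472 ≈ -0.66650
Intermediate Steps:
r = -1920 (r = -192*10 = -1920)
w(s, C) = C/6
k(p) = -⅔ (k(p) = (⅙)*(-4) = -⅔)
k(-144) + 1/(r + x(88)) = -⅔ + 1/(-1920 + 88²) = -⅔ + 1/(-1920 + 7744) = -⅔ + 1/5824 = -11645/17472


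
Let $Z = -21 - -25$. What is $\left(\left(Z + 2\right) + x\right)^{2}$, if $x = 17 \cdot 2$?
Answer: $1600$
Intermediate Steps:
$Z = 4$ ($Z = -21 + 25 = 4$)
$x = 34$
$\left(\left(Z + 2\right) + x\right)^{2} = \left(\left(4 + 2\right) + 34\right)^{2} = \left(6 + 34\right)^{2} = 40^{2} = 1600$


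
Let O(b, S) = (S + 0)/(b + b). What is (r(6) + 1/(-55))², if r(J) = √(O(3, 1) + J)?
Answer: 111931/18150 - √222/165 ≈ 6.0767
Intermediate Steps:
O(b, S) = S/(2*b) (O(b, S) = S/((2*b)) = S*(1/(2*b)) = S/(2*b))
r(J) = √(⅙ + J) (r(J) = √((½)*1/3 + J) = √((½)*1*(⅓) + J) = √(⅙ + J))
(r(6) + 1/(-55))² = (√(6 + 36*6)/6 + 1/(-55))² = (√(6 + 216)/6 - 1/55)² = (√222/6 - 1/55)² = (-1/55 + √222/6)²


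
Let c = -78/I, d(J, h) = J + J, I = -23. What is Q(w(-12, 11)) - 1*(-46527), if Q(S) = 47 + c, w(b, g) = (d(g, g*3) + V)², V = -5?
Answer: 1071280/23 ≈ 46577.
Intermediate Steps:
d(J, h) = 2*J
w(b, g) = (-5 + 2*g)² (w(b, g) = (2*g - 5)² = (-5 + 2*g)²)
c = 78/23 (c = -78/(-23) = -78*(-1/23) = 78/23 ≈ 3.3913)
Q(S) = 1159/23 (Q(S) = 47 + 78/23 = 1159/23)
Q(w(-12, 11)) - 1*(-46527) = 1159/23 - 1*(-46527) = 1159/23 + 46527 = 1071280/23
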